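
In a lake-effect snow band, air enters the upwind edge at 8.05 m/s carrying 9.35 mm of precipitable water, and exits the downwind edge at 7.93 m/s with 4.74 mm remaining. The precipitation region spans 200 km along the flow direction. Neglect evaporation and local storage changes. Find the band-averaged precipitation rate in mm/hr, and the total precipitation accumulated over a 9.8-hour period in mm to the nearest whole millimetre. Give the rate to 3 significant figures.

Column moisture flux per unit crosswind length is F = V × PW.
Inflow: F_in = 8.05 × 9.35 = 75.2675 mm·m/s
Outflow: F_out = 7.93 × 4.74 = 37.5882 mm·m/s
Steady-state rate R = (F_in − F_out)/L = (75.2675 − 37.5882) / 200000 m = 1.884e-04 mm/s.
R = 1.884e-04 × 3600 = 0.678 mm/hr.
Over 9.8 h: total = 0.678 × 9.8 = 6.6444 ≈ 7 mm.

R ≈ 0.678 mm/hr; total ≈ 7 mm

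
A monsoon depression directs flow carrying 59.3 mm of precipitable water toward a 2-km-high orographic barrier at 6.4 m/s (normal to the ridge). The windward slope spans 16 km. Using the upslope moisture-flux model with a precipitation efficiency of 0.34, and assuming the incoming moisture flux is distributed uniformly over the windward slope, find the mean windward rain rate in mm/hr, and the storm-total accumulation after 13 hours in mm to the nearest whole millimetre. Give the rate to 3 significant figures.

Incoming column moisture flux per unit ridge length: F = V × PW = 6.4 × 59.3 = 379.52 mm·m/s.
Spread over the 16 km slope with efficiency ε = 0.34: R = ε·F/W = 0.34 × 379.52 / 16000 m = 8.065e-03 mm/s.
R = 8.065e-03 × 3600 = 29.0 mm/hr.
Over 13 h: total = 29.0 × 13 = 377 mm.

R ≈ 29.0 mm/hr; total ≈ 377 mm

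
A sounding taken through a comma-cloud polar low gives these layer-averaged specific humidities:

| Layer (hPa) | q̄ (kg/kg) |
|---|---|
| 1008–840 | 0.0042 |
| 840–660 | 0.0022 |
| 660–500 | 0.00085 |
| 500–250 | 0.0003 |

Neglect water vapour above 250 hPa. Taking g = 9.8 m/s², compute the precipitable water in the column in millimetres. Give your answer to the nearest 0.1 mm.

Precipitable water is the column-integrated vapour mass per unit area: PW = (1/g) Σ q̄ Δp, with q in kg/kg and Δp in Pa (1 kg/m² of water = 1 mm).
Layer 1008–840 hPa: Δp = 168 hPa = 16800 Pa, q̄ = 0.0042 kg/kg → 0.0042 × 16800 / 9.8 = 7.20 mm
Layer 840–660 hPa: Δp = 180 hPa = 18000 Pa, q̄ = 0.0022 kg/kg → 0.0022 × 18000 / 9.8 = 4.04 mm
Layer 660–500 hPa: Δp = 160 hPa = 16000 Pa, q̄ = 0.00085 kg/kg → 0.00085 × 16000 / 9.8 = 1.39 mm
Layer 500–250 hPa: Δp = 250 hPa = 25000 Pa, q̄ = 0.0003 kg/kg → 0.0003 × 25000 / 9.8 = 0.77 mm
PW = 7.20 + 4.04 + 1.39 + 0.77 = 13.40 ≈ 13.4 mm.

PW ≈ 13.4 mm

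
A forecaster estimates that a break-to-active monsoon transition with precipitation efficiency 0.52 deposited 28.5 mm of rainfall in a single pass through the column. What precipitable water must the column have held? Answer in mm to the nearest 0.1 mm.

PW ≈ 54.8 mm

PW = rainfall / ε = 28.5 / 0.52 = 54.8 mm.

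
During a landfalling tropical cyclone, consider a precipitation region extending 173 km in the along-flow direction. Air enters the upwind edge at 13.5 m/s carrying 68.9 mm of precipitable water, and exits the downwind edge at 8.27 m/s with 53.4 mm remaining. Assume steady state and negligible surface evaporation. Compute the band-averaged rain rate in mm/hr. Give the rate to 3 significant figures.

Column moisture flux per unit crosswind length is F = V × PW.
Inflow: F_in = 13.5 × 68.9 = 930.15 mm·m/s
Outflow: F_out = 8.27 × 53.4 = 441.618 mm·m/s
Steady-state rate R = (F_in − F_out)/L = (930.15 − 441.618) / 173000 m = 2.824e-03 mm/s.
R = 2.824e-03 × 3600 = 10.2 mm/hr.

R ≈ 10.2 mm/hr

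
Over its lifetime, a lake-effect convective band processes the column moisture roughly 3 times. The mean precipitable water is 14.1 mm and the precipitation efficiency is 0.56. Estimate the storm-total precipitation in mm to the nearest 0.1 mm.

precipitation ≈ 23.7 mm

Each cycle deposits ε × PW = 0.56 × 14.1 = 7.896 mm.
Over 3 cycles: 3 × 7.896 = 23.7 mm.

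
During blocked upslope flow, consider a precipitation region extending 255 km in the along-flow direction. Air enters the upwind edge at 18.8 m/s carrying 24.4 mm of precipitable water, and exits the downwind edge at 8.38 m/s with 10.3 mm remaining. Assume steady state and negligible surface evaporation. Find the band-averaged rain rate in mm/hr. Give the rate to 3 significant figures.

Column moisture flux per unit crosswind length is F = V × PW.
Inflow: F_in = 18.8 × 24.4 = 458.72 mm·m/s
Outflow: F_out = 8.38 × 10.3 = 86.314 mm·m/s
Steady-state rate R = (F_in − F_out)/L = (458.72 − 86.314) / 255000 m = 1.460e-03 mm/s.
R = 1.460e-03 × 3600 = 5.26 mm/hr.

R ≈ 5.26 mm/hr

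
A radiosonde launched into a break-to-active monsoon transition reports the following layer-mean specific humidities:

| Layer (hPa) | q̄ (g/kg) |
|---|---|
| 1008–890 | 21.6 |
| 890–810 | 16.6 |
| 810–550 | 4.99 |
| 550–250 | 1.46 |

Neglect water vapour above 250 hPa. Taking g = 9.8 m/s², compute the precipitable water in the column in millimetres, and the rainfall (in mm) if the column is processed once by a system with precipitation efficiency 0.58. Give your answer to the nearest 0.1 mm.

Precipitable water is the column-integrated vapour mass per unit area: PW = (1/g) Σ q̄ Δp, with q in kg/kg and Δp in Pa (1 kg/m² of water = 1 mm).
Layer 1008–890 hPa: Δp = 118 hPa = 11800 Pa, q̄ = 0.0216 kg/kg → 0.0216 × 11800 / 9.8 = 26.01 mm
Layer 890–810 hPa: Δp = 80 hPa = 8000 Pa, q̄ = 0.0166 kg/kg → 0.0166 × 8000 / 9.8 = 13.55 mm
Layer 810–550 hPa: Δp = 260 hPa = 26000 Pa, q̄ = 0.00499 kg/kg → 0.00499 × 26000 / 9.8 = 13.24 mm
Layer 550–250 hPa: Δp = 300 hPa = 30000 Pa, q̄ = 0.00146 kg/kg → 0.00146 × 30000 / 9.8 = 4.47 mm
PW = 26.01 + 13.55 + 13.24 + 4.47 = 57.27 ≈ 57.3 mm.
Rainfall = ε × PW = 0.58 × 57.3 = 33.2 mm.

PW ≈ 57.3 mm; rainfall ≈ 33.2 mm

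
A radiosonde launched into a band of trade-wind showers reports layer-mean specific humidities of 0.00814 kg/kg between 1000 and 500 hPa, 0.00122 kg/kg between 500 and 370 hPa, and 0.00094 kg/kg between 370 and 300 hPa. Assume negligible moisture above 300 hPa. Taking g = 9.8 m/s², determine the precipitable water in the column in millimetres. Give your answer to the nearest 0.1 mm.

Precipitable water is the column-integrated vapour mass per unit area: PW = (1/g) Σ q̄ Δp, with q in kg/kg and Δp in Pa (1 kg/m² of water = 1 mm).
Layer 1000–500 hPa: Δp = 500 hPa = 50000 Pa, q̄ = 0.00814 kg/kg → 0.00814 × 50000 / 9.8 = 41.53 mm
Layer 500–370 hPa: Δp = 130 hPa = 13000 Pa, q̄ = 0.00122 kg/kg → 0.00122 × 13000 / 9.8 = 1.62 mm
Layer 370–300 hPa: Δp = 70 hPa = 7000 Pa, q̄ = 0.00094 kg/kg → 0.00094 × 7000 / 9.8 = 0.67 mm
PW = 41.53 + 1.62 + 0.67 = 43.82 ≈ 43.8 mm.

PW ≈ 43.8 mm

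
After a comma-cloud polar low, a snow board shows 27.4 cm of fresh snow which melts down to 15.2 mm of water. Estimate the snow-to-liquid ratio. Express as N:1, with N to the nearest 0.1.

Ratio = snow depth / SWE = 274 mm / 15.2 mm = 18.0, i.e. 18.0:1.

ratio ≈ 18.0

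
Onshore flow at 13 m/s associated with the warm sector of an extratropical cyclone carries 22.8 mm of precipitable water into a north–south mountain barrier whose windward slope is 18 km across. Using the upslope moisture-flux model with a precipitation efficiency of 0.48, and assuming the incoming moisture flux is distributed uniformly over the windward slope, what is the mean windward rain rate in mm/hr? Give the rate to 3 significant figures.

R ≈ 28.5 mm/hr

Incoming column moisture flux per unit ridge length: F = V × PW = 13 × 22.8 = 296.4 mm·m/s.
Spread over the 18 km slope with efficiency ε = 0.48: R = ε·F/W = 0.48 × 296.4 / 18000 m = 7.904e-03 mm/s.
R = 7.904e-03 × 3600 = 28.5 mm/hr.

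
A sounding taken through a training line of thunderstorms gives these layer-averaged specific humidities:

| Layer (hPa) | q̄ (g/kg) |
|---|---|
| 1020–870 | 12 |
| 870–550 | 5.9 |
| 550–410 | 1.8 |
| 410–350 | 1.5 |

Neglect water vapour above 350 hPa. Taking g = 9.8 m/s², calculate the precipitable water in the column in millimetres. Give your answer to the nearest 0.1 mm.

Precipitable water is the column-integrated vapour mass per unit area: PW = (1/g) Σ q̄ Δp, with q in kg/kg and Δp in Pa (1 kg/m² of water = 1 mm).
Layer 1020–870 hPa: Δp = 150 hPa = 15000 Pa, q̄ = 0.012 kg/kg → 0.012 × 15000 / 9.8 = 18.37 mm
Layer 870–550 hPa: Δp = 320 hPa = 32000 Pa, q̄ = 0.0059 kg/kg → 0.0059 × 32000 / 9.8 = 19.27 mm
Layer 550–410 hPa: Δp = 140 hPa = 14000 Pa, q̄ = 0.0018 kg/kg → 0.0018 × 14000 / 9.8 = 2.57 mm
Layer 410–350 hPa: Δp = 60 hPa = 6000 Pa, q̄ = 0.0015 kg/kg → 0.0015 × 6000 / 9.8 = 0.92 mm
PW = 18.37 + 19.27 + 2.57 + 0.92 = 41.13 ≈ 41.1 mm.

PW ≈ 41.1 mm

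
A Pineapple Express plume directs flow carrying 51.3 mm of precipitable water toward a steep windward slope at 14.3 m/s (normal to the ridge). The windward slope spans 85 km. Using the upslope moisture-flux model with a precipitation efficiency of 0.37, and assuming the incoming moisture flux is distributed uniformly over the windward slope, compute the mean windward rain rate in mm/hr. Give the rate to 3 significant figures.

Incoming column moisture flux per unit ridge length: F = V × PW = 14.3 × 51.3 = 733.59 mm·m/s.
Spread over the 85 km slope with efficiency ε = 0.37: R = ε·F/W = 0.37 × 733.59 / 85000 m = 3.193e-03 mm/s.
R = 3.193e-03 × 3600 = 11.5 mm/hr.

R ≈ 11.5 mm/hr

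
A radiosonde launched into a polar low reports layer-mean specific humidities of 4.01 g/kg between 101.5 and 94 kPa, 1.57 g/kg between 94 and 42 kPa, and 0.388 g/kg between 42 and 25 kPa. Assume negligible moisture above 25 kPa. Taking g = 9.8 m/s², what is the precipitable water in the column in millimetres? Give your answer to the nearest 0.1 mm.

PW ≈ 12.1 mm

Precipitable water is the column-integrated vapour mass per unit area: PW = (1/g) Σ q̄ Δp, with q in kg/kg and Δp in Pa (1 kg/m² of water = 1 mm).
Layer 101.5–94 kPa: Δp = 75 hPa = 7500 Pa, q̄ = 0.00401 kg/kg → 0.00401 × 7500 / 9.8 = 3.07 mm
Layer 94–42 kPa: Δp = 520 hPa = 52000 Pa, q̄ = 0.00157 kg/kg → 0.00157 × 52000 / 9.8 = 8.33 mm
Layer 42–25 kPa: Δp = 170 hPa = 17000 Pa, q̄ = 0.000388 kg/kg → 0.000388 × 17000 / 9.8 = 0.67 mm
PW = 3.07 + 8.33 + 0.67 = 12.07 ≈ 12.1 mm.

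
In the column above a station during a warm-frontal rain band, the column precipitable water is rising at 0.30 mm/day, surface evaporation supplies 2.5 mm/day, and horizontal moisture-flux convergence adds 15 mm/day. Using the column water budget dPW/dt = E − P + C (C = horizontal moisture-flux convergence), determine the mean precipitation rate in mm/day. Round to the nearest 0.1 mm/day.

P ≈ 17.2 mm/day

dPW/dt = +0.30 mm/day.
P = E + C − dPW/dt = 2.5 + (15) − (+0.30) = 17.2 mm/day.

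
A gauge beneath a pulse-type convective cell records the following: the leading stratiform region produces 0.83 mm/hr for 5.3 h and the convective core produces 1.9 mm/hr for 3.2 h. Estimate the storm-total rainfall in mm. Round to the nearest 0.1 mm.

total ≈ 10.5 mm

Total = Σ Rᵢ Δtᵢ = 0.83 × 5.3 + 1.9 × 3.2
      = 4.399 + 6.08 = 10.5 mm.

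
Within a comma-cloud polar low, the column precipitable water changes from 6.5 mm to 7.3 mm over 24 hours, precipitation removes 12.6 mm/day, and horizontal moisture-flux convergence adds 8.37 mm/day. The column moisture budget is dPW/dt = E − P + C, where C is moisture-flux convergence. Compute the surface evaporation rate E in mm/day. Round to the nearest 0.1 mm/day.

dPW/dt = (7.3 − 6.5) mm / (24/24 day) = +0.800 mm/day.
E = dPW/dt + P − C = (+0.800) + 12.6 − (8.37) = 5.0 mm/day.

E ≈ 5.0 mm/day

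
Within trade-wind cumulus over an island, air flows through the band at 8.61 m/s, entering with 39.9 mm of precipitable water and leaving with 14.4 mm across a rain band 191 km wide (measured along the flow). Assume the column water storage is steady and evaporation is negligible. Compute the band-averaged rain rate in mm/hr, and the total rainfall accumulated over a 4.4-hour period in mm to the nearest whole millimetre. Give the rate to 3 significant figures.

Column moisture flux per unit crosswind length is F = V × PW.
Inflow: F_in = 8.61 × 39.9 = 343.539 mm·m/s
Outflow: F_out = 8.61 × 14.4 = 123.984 mm·m/s
Steady-state rate R = (F_in − F_out)/L = (343.539 − 123.984) / 191000 m = 1.150e-03 mm/s.
R = 1.150e-03 × 3600 = 4.14 mm/hr.
Over 4.4 h: total = 4.14 × 4.4 = 18.216 ≈ 18 mm.

R ≈ 4.14 mm/hr; total ≈ 18 mm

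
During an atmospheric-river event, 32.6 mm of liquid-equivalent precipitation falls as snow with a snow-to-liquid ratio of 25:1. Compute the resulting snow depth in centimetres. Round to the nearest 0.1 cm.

Snow depth = liquid × ratio = 32.6 mm × 25 = 815 mm = 81.5 cm.

snow depth ≈ 81.5 cm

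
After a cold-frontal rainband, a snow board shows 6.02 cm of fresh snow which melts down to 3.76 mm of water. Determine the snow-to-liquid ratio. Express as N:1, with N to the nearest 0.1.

ratio ≈ 16.0

Ratio = snow depth / SWE = 60.2 mm / 3.76 mm = 16.0, i.e. 16.0:1.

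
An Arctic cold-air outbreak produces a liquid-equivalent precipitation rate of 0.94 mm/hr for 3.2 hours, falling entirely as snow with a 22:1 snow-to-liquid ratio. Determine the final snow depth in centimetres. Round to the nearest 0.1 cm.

Liquid-equivalent depth = 0.94 × 3.2 = 3.008 mm.
Snow depth = 3.008 mm × 22 = 66.176 mm = 6.6 cm.

snow depth ≈ 6.6 cm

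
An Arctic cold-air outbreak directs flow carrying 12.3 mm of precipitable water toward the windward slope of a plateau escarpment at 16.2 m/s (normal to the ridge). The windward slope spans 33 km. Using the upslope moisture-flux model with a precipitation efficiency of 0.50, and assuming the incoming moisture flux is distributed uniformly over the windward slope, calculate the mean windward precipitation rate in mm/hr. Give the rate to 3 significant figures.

Incoming column moisture flux per unit ridge length: F = V × PW = 16.2 × 12.3 = 199.26 mm·m/s.
Spread over the 33 km slope with efficiency ε = 0.50: R = ε·F/W = 0.50 × 199.26 / 33000 m = 3.019e-03 mm/s.
R = 3.019e-03 × 3600 = 10.9 mm/hr.

R ≈ 10.9 mm/hr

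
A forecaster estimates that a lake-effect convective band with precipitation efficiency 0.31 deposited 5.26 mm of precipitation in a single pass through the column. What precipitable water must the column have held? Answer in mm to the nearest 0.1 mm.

PW = precipitation / ε = 5.26 / 0.31 = 17.0 mm.

PW ≈ 17.0 mm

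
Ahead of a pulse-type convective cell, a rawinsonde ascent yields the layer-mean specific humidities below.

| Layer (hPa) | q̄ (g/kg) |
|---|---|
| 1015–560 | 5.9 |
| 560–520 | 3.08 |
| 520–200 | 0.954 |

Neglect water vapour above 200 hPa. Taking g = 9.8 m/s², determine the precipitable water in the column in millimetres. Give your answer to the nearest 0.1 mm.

PW ≈ 31.8 mm

Precipitable water is the column-integrated vapour mass per unit area: PW = (1/g) Σ q̄ Δp, with q in kg/kg and Δp in Pa (1 kg/m² of water = 1 mm).
Layer 1015–560 hPa: Δp = 455 hPa = 45500 Pa, q̄ = 0.0059 kg/kg → 0.0059 × 45500 / 9.8 = 27.39 mm
Layer 560–520 hPa: Δp = 40 hPa = 4000 Pa, q̄ = 0.00308 kg/kg → 0.00308 × 4000 / 9.8 = 1.26 mm
Layer 520–200 hPa: Δp = 320 hPa = 32000 Pa, q̄ = 0.000954 kg/kg → 0.000954 × 32000 / 9.8 = 3.12 mm
PW = 27.39 + 1.26 + 3.12 = 31.77 ≈ 31.8 mm.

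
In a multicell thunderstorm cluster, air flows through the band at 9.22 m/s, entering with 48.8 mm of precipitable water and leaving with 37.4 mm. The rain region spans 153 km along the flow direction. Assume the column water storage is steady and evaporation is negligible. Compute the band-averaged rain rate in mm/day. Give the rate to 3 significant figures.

Column moisture flux per unit crosswind length is F = V × PW.
Inflow: F_in = 9.22 × 48.8 = 449.936 mm·m/s
Outflow: F_out = 9.22 × 37.4 = 344.828 mm·m/s
Steady-state rate R = (F_in − F_out)/L = (449.936 − 344.828) / 153000 m = 6.870e-04 mm/s.
R = 6.870e-04 × 3600 × 24 = 59.4 mm/day.

R ≈ 59.4 mm/day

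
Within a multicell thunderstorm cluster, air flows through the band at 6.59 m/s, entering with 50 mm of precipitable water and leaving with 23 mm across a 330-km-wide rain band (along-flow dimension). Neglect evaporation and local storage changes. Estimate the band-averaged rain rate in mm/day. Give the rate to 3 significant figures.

Column moisture flux per unit crosswind length is F = V × PW.
Inflow: F_in = 6.59 × 50 = 329.5 mm·m/s
Outflow: F_out = 6.59 × 23 = 151.57 mm·m/s
Steady-state rate R = (F_in − F_out)/L = (329.5 − 151.57) / 330000 m = 5.392e-04 mm/s.
R = 5.392e-04 × 3600 × 24 = 46.6 mm/day.

R ≈ 46.6 mm/day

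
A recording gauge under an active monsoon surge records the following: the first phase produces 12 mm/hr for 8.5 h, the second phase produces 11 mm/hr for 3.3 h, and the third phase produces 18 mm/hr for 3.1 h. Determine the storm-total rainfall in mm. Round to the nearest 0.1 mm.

total ≈ 194.1 mm

Total = Σ Rᵢ Δtᵢ = 12 × 8.5 + 11 × 3.3 + 18 × 3.1
      = 102 + 36.3 + 55.8 = 194.1 mm.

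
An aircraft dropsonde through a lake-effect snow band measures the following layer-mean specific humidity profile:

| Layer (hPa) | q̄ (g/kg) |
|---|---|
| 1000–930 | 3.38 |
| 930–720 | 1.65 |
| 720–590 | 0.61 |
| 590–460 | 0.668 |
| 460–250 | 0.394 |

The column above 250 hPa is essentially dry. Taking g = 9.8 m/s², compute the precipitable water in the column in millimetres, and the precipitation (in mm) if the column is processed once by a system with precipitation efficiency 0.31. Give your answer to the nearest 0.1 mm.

PW ≈ 8.5 mm; precipitation ≈ 2.6 mm

Precipitable water is the column-integrated vapour mass per unit area: PW = (1/g) Σ q̄ Δp, with q in kg/kg and Δp in Pa (1 kg/m² of water = 1 mm).
Layer 1000–930 hPa: Δp = 70 hPa = 7000 Pa, q̄ = 0.00338 kg/kg → 0.00338 × 7000 / 9.8 = 2.41 mm
Layer 930–720 hPa: Δp = 210 hPa = 21000 Pa, q̄ = 0.00165 kg/kg → 0.00165 × 21000 / 9.8 = 3.54 mm
Layer 720–590 hPa: Δp = 130 hPa = 13000 Pa, q̄ = 0.00061 kg/kg → 0.00061 × 13000 / 9.8 = 0.81 mm
Layer 590–460 hPa: Δp = 130 hPa = 13000 Pa, q̄ = 0.000668 kg/kg → 0.000668 × 13000 / 9.8 = 0.89 mm
Layer 460–250 hPa: Δp = 210 hPa = 21000 Pa, q̄ = 0.000394 kg/kg → 0.000394 × 21000 / 9.8 = 0.84 mm
PW = 2.41 + 3.54 + 0.81 + 0.89 + 0.84 = 8.49 ≈ 8.5 mm.
Precipitation = ε × PW = 0.31 × 8.5 = 2.6 mm.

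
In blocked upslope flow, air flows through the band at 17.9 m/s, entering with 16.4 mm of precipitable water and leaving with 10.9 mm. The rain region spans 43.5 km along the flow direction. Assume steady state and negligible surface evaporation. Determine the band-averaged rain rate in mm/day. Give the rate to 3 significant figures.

R ≈ 196 mm/day

Column moisture flux per unit crosswind length is F = V × PW.
Inflow: F_in = 17.9 × 16.4 = 293.56 mm·m/s
Outflow: F_out = 17.9 × 10.9 = 195.11 mm·m/s
Steady-state rate R = (F_in − F_out)/L = (293.56 − 195.11) / 43500 m = 2.263e-03 mm/s.
R = 2.263e-03 × 3600 × 24 = 196 mm/day.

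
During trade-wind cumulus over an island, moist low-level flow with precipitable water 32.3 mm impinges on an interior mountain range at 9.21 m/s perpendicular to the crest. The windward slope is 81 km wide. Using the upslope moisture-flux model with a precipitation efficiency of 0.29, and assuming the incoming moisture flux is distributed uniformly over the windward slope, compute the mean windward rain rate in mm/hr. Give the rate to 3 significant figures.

R ≈ 3.83 mm/hr

Incoming column moisture flux per unit ridge length: F = V × PW = 9.21 × 32.3 = 297.483 mm·m/s.
Spread over the 81 km slope with efficiency ε = 0.29: R = ε·F/W = 0.29 × 297.483 / 81000 m = 1.065e-03 mm/s.
R = 1.065e-03 × 3600 = 3.83 mm/hr.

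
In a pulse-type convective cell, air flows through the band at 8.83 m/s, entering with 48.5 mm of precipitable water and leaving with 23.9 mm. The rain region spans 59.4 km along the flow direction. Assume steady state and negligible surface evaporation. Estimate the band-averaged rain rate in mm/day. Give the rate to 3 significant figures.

R ≈ 316 mm/day

Column moisture flux per unit crosswind length is F = V × PW.
Inflow: F_in = 8.83 × 48.5 = 428.255 mm·m/s
Outflow: F_out = 8.83 × 23.9 = 211.037 mm·m/s
Steady-state rate R = (F_in − F_out)/L = (428.255 − 211.037) / 59400 m = 3.657e-03 mm/s.
R = 3.657e-03 × 3600 × 24 = 316 mm/day.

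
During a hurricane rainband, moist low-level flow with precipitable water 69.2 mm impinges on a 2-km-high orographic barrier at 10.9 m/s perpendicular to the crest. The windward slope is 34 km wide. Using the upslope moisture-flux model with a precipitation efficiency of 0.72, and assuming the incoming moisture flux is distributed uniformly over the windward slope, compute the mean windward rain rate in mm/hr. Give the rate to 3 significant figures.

R ≈ 57.5 mm/hr

Incoming column moisture flux per unit ridge length: F = V × PW = 10.9 × 69.2 = 754.28 mm·m/s.
Spread over the 34 km slope with efficiency ε = 0.72: R = ε·F/W = 0.72 × 754.28 / 34000 m = 1.597e-02 mm/s.
R = 1.597e-02 × 3600 = 57.5 mm/hr.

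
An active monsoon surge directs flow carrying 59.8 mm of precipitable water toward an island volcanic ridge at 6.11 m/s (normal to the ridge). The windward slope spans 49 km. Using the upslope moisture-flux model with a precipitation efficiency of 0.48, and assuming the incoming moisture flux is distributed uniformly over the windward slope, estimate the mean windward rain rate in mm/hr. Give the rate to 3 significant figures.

R ≈ 12.9 mm/hr

Incoming column moisture flux per unit ridge length: F = V × PW = 6.11 × 59.8 = 365.378 mm·m/s.
Spread over the 49 km slope with efficiency ε = 0.48: R = ε·F/W = 0.48 × 365.378 / 49000 m = 3.579e-03 mm/s.
R = 3.579e-03 × 3600 = 12.9 mm/hr.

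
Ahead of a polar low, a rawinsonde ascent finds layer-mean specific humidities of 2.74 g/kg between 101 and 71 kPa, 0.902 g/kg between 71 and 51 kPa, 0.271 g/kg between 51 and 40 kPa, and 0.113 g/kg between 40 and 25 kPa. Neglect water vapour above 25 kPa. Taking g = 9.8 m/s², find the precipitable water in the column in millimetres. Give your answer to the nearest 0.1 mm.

PW ≈ 10.7 mm

Precipitable water is the column-integrated vapour mass per unit area: PW = (1/g) Σ q̄ Δp, with q in kg/kg and Δp in Pa (1 kg/m² of water = 1 mm).
Layer 101–71 kPa: Δp = 300 hPa = 30000 Pa, q̄ = 0.00274 kg/kg → 0.00274 × 30000 / 9.8 = 8.39 mm
Layer 71–51 kPa: Δp = 200 hPa = 20000 Pa, q̄ = 0.000902 kg/kg → 0.000902 × 20000 / 9.8 = 1.84 mm
Layer 51–40 kPa: Δp = 110 hPa = 11000 Pa, q̄ = 0.000271 kg/kg → 0.000271 × 11000 / 9.8 = 0.30 mm
Layer 40–25 kPa: Δp = 150 hPa = 15000 Pa, q̄ = 0.000113 kg/kg → 0.000113 × 15000 / 9.8 = 0.17 mm
PW = 8.39 + 1.84 + 0.30 + 0.17 = 10.70 ≈ 10.7 mm.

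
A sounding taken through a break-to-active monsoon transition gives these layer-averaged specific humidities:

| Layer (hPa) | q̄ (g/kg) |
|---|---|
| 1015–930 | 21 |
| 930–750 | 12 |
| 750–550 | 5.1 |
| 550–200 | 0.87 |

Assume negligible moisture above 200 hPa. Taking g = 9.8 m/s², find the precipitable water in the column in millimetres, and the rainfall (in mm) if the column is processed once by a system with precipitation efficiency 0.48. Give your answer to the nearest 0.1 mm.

PW ≈ 53.8 mm; rainfall ≈ 25.8 mm

Precipitable water is the column-integrated vapour mass per unit area: PW = (1/g) Σ q̄ Δp, with q in kg/kg and Δp in Pa (1 kg/m² of water = 1 mm).
Layer 1015–930 hPa: Δp = 85 hPa = 8500 Pa, q̄ = 0.021 kg/kg → 0.021 × 8500 / 9.8 = 18.21 mm
Layer 930–750 hPa: Δp = 180 hPa = 18000 Pa, q̄ = 0.012 kg/kg → 0.012 × 18000 / 9.8 = 22.04 mm
Layer 750–550 hPa: Δp = 200 hPa = 20000 Pa, q̄ = 0.0051 kg/kg → 0.0051 × 20000 / 9.8 = 10.41 mm
Layer 550–200 hPa: Δp = 350 hPa = 35000 Pa, q̄ = 0.00087 kg/kg → 0.00087 × 35000 / 9.8 = 3.11 mm
PW = 18.21 + 22.04 + 10.41 + 3.11 = 53.77 ≈ 53.8 mm.
Rainfall = ε × PW = 0.48 × 53.8 = 25.8 mm.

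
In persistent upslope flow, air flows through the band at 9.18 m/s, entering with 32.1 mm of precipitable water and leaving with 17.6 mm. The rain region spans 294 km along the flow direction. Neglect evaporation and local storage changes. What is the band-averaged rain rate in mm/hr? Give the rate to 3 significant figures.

R ≈ 1.63 mm/hr

Column moisture flux per unit crosswind length is F = V × PW.
Inflow: F_in = 9.18 × 32.1 = 294.678 mm·m/s
Outflow: F_out = 9.18 × 17.6 = 161.568 mm·m/s
Steady-state rate R = (F_in − F_out)/L = (294.678 − 161.568) / 294000 m = 4.528e-04 mm/s.
R = 4.528e-04 × 3600 = 1.63 mm/hr.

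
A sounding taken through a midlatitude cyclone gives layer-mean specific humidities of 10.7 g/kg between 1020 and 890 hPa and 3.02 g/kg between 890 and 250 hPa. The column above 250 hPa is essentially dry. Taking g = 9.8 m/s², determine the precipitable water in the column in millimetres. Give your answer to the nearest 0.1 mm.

Precipitable water is the column-integrated vapour mass per unit area: PW = (1/g) Σ q̄ Δp, with q in kg/kg and Δp in Pa (1 kg/m² of water = 1 mm).
Layer 1020–890 hPa: Δp = 130 hPa = 13000 Pa, q̄ = 0.0107 kg/kg → 0.0107 × 13000 / 9.8 = 14.19 mm
Layer 890–250 hPa: Δp = 640 hPa = 64000 Pa, q̄ = 0.00302 kg/kg → 0.00302 × 64000 / 9.8 = 19.72 mm
PW = 14.19 + 19.72 = 33.91 ≈ 33.9 mm.

PW ≈ 33.9 mm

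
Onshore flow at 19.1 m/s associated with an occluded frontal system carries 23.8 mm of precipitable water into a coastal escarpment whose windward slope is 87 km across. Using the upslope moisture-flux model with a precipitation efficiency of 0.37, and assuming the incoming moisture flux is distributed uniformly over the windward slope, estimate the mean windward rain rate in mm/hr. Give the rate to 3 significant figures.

Incoming column moisture flux per unit ridge length: F = V × PW = 19.1 × 23.8 = 454.58 mm·m/s.
Spread over the 87 km slope with efficiency ε = 0.37: R = ε·F/W = 0.37 × 454.58 / 87000 m = 1.933e-03 mm/s.
R = 1.933e-03 × 3600 = 6.96 mm/hr.

R ≈ 6.96 mm/hr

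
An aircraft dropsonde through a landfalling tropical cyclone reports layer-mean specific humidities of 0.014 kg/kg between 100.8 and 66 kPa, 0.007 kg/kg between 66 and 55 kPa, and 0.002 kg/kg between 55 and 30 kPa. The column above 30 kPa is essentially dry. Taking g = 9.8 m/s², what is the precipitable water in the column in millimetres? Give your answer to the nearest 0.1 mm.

PW ≈ 62.7 mm

Precipitable water is the column-integrated vapour mass per unit area: PW = (1/g) Σ q̄ Δp, with q in kg/kg and Δp in Pa (1 kg/m² of water = 1 mm).
Layer 100.8–66 kPa: Δp = 348 hPa = 34800 Pa, q̄ = 0.014 kg/kg → 0.014 × 34800 / 9.8 = 49.71 mm
Layer 66–55 kPa: Δp = 110 hPa = 11000 Pa, q̄ = 0.007 kg/kg → 0.007 × 11000 / 9.8 = 7.86 mm
Layer 55–30 kPa: Δp = 250 hPa = 25000 Pa, q̄ = 0.002 kg/kg → 0.002 × 25000 / 9.8 = 5.10 mm
PW = 49.71 + 7.86 + 5.10 = 62.67 ≈ 62.7 mm.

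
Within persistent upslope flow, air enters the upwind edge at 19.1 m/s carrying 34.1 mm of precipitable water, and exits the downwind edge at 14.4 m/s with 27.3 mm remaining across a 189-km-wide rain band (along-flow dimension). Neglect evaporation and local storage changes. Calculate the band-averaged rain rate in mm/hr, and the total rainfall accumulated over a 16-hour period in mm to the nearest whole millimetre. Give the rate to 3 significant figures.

R ≈ 4.92 mm/hr; total ≈ 79 mm

Column moisture flux per unit crosswind length is F = V × PW.
Inflow: F_in = 19.1 × 34.1 = 651.31 mm·m/s
Outflow: F_out = 14.4 × 27.3 = 393.12 mm·m/s
Steady-state rate R = (F_in − F_out)/L = (651.31 − 393.12) / 189000 m = 1.366e-03 mm/s.
R = 1.366e-03 × 3600 = 4.92 mm/hr.
Over 16 h: total = 4.92 × 16 = 78.72 ≈ 79 mm.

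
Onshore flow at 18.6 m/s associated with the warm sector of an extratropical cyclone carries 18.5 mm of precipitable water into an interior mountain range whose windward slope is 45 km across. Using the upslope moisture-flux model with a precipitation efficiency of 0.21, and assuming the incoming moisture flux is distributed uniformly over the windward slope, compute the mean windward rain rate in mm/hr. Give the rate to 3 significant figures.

Incoming column moisture flux per unit ridge length: F = V × PW = 18.6 × 18.5 = 344.1 mm·m/s.
Spread over the 45 km slope with efficiency ε = 0.21: R = ε·F/W = 0.21 × 344.1 / 45000 m = 1.606e-03 mm/s.
R = 1.606e-03 × 3600 = 5.78 mm/hr.

R ≈ 5.78 mm/hr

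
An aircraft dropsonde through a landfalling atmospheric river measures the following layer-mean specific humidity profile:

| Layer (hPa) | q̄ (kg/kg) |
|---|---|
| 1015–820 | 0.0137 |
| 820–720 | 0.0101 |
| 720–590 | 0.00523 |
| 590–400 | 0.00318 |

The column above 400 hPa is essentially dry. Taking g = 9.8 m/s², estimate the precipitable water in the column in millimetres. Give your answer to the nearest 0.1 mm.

PW ≈ 50.7 mm

Precipitable water is the column-integrated vapour mass per unit area: PW = (1/g) Σ q̄ Δp, with q in kg/kg and Δp in Pa (1 kg/m² of water = 1 mm).
Layer 1015–820 hPa: Δp = 195 hPa = 19500 Pa, q̄ = 0.0137 kg/kg → 0.0137 × 19500 / 9.8 = 27.26 mm
Layer 820–720 hPa: Δp = 100 hPa = 10000 Pa, q̄ = 0.0101 kg/kg → 0.0101 × 10000 / 9.8 = 10.31 mm
Layer 720–590 hPa: Δp = 130 hPa = 13000 Pa, q̄ = 0.00523 kg/kg → 0.00523 × 13000 / 9.8 = 6.94 mm
Layer 590–400 hPa: Δp = 190 hPa = 19000 Pa, q̄ = 0.00318 kg/kg → 0.00318 × 19000 / 9.8 = 6.17 mm
PW = 27.26 + 10.31 + 6.94 + 6.17 = 50.68 ≈ 50.7 mm.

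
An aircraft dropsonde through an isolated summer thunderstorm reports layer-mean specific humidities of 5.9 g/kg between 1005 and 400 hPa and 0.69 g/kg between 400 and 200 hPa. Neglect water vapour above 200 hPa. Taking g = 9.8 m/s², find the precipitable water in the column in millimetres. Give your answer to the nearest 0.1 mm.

PW ≈ 37.8 mm

Precipitable water is the column-integrated vapour mass per unit area: PW = (1/g) Σ q̄ Δp, with q in kg/kg and Δp in Pa (1 kg/m² of water = 1 mm).
Layer 1005–400 hPa: Δp = 605 hPa = 60500 Pa, q̄ = 0.0059 kg/kg → 0.0059 × 60500 / 9.8 = 36.42 mm
Layer 400–200 hPa: Δp = 200 hPa = 20000 Pa, q̄ = 0.00069 kg/kg → 0.00069 × 20000 / 9.8 = 1.41 mm
PW = 36.42 + 1.41 = 37.83 ≈ 37.8 mm.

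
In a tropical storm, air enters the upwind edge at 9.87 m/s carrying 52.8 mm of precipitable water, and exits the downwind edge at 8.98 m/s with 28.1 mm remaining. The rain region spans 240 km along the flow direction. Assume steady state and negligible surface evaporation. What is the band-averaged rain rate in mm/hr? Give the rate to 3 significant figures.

R ≈ 4.03 mm/hr

Column moisture flux per unit crosswind length is F = V × PW.
Inflow: F_in = 9.87 × 52.8 = 521.136 mm·m/s
Outflow: F_out = 8.98 × 28.1 = 252.338 mm·m/s
Steady-state rate R = (F_in − F_out)/L = (521.136 − 252.338) / 240000 m = 1.120e-03 mm/s.
R = 1.120e-03 × 3600 = 4.03 mm/hr.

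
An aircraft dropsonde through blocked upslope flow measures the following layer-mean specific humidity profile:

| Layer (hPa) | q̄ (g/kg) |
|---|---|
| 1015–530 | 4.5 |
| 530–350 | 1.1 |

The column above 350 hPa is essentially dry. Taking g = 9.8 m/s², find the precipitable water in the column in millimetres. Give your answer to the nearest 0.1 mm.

PW ≈ 24.3 mm

Precipitable water is the column-integrated vapour mass per unit area: PW = (1/g) Σ q̄ Δp, with q in kg/kg and Δp in Pa (1 kg/m² of water = 1 mm).
Layer 1015–530 hPa: Δp = 485 hPa = 48500 Pa, q̄ = 0.0045 kg/kg → 0.0045 × 48500 / 9.8 = 22.27 mm
Layer 530–350 hPa: Δp = 180 hPa = 18000 Pa, q̄ = 0.0011 kg/kg → 0.0011 × 18000 / 9.8 = 2.02 mm
PW = 22.27 + 2.02 = 24.29 ≈ 24.3 mm.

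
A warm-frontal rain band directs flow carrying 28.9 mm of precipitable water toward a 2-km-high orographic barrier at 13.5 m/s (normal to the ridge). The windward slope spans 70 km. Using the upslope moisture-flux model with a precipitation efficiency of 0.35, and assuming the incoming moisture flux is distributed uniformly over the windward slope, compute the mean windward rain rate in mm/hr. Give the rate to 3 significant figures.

R ≈ 7.02 mm/hr

Incoming column moisture flux per unit ridge length: F = V × PW = 13.5 × 28.9 = 390.15 mm·m/s.
Spread over the 70 km slope with efficiency ε = 0.35: R = ε·F/W = 0.35 × 390.15 / 70000 m = 1.951e-03 mm/s.
R = 1.951e-03 × 3600 = 7.02 mm/hr.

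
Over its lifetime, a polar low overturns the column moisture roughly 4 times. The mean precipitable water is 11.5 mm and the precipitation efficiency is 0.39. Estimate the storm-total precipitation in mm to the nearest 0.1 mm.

Each cycle deposits ε × PW = 0.39 × 11.5 = 4.485 mm.
Over 4 cycles: 4 × 4.485 = 17.9 mm.

precipitation ≈ 17.9 mm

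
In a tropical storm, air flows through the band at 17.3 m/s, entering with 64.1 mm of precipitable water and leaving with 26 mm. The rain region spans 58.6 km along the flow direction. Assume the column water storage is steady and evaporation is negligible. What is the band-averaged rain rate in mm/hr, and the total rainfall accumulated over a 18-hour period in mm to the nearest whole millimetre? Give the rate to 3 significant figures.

Column moisture flux per unit crosswind length is F = V × PW.
Inflow: F_in = 17.3 × 64.1 = 1108.93 mm·m/s
Outflow: F_out = 17.3 × 26 = 449.8 mm·m/s
Steady-state rate R = (F_in − F_out)/L = (1108.93 − 449.8) / 58600 m = 1.125e-02 mm/s.
R = 1.125e-02 × 3600 = 40.5 mm/hr.
Over 18 h: total = 40.5 × 18 = 729 mm.

R ≈ 40.5 mm/hr; total ≈ 729 mm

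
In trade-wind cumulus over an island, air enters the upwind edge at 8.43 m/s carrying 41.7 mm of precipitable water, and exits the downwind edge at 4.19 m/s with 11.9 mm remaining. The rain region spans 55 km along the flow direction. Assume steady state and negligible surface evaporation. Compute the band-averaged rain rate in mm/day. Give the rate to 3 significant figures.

Column moisture flux per unit crosswind length is F = V × PW.
Inflow: F_in = 8.43 × 41.7 = 351.531 mm·m/s
Outflow: F_out = 4.19 × 11.9 = 49.861 mm·m/s
Steady-state rate R = (F_in − F_out)/L = (351.531 − 49.861) / 55000 m = 5.485e-03 mm/s.
R = 5.485e-03 × 3600 × 24 = 474 mm/day.

R ≈ 474 mm/day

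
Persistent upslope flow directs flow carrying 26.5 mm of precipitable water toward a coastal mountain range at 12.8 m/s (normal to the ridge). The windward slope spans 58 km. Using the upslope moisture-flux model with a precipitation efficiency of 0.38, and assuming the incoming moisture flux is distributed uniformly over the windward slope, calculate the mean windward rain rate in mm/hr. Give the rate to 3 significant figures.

Incoming column moisture flux per unit ridge length: F = V × PW = 12.8 × 26.5 = 339.2 mm·m/s.
Spread over the 58 km slope with efficiency ε = 0.38: R = ε·F/W = 0.38 × 339.2 / 58000 m = 2.222e-03 mm/s.
R = 2.222e-03 × 3600 = 8.00 mm/hr.

R ≈ 8.00 mm/hr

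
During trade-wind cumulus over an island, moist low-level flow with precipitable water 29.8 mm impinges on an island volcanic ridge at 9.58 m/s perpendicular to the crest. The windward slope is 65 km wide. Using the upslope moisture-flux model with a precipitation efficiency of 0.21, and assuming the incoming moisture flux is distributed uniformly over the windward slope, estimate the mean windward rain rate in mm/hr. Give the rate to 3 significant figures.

Incoming column moisture flux per unit ridge length: F = V × PW = 9.58 × 29.8 = 285.484 mm·m/s.
Spread over the 65 km slope with efficiency ε = 0.21: R = ε·F/W = 0.21 × 285.484 / 65000 m = 9.223e-04 mm/s.
R = 9.223e-04 × 3600 = 3.32 mm/hr.

R ≈ 3.32 mm/hr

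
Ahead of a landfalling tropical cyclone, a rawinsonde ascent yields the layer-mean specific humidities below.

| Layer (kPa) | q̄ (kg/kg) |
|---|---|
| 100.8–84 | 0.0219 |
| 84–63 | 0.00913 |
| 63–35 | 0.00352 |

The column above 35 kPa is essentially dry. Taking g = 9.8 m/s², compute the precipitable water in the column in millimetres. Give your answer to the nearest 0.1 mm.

PW ≈ 67.2 mm

Precipitable water is the column-integrated vapour mass per unit area: PW = (1/g) Σ q̄ Δp, with q in kg/kg and Δp in Pa (1 kg/m² of water = 1 mm).
Layer 100.8–84 kPa: Δp = 168 hPa = 16800 Pa, q̄ = 0.0219 kg/kg → 0.0219 × 16800 / 9.8 = 37.54 mm
Layer 84–63 kPa: Δp = 210 hPa = 21000 Pa, q̄ = 0.00913 kg/kg → 0.00913 × 21000 / 9.8 = 19.56 mm
Layer 63–35 kPa: Δp = 280 hPa = 28000 Pa, q̄ = 0.00352 kg/kg → 0.00352 × 28000 / 9.8 = 10.06 mm
PW = 37.54 + 19.56 + 10.06 = 67.16 ≈ 67.2 mm.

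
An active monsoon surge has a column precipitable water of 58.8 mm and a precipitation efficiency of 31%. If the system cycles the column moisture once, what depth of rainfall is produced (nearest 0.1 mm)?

Rainfall = ε × PW = 0.31 × 58.8 = 18.2 mm.

rainfall ≈ 18.2 mm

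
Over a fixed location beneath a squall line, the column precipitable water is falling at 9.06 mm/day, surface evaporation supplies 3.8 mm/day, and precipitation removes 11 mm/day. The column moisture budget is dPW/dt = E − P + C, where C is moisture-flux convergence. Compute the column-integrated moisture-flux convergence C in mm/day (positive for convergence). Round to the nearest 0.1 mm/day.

C ≈ -1.9 mm/day

dPW/dt = -9.06 mm/day.
C = dPW/dt − E + P = (-9.06) − 3.8 + 11 = -1.9 mm/day.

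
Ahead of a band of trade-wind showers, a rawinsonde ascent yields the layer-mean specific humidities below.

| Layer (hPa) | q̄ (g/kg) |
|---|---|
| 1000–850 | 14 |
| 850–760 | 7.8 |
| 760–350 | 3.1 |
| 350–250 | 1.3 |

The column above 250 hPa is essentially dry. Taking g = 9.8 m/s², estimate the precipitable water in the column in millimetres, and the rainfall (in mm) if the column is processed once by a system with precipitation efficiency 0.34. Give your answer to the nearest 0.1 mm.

PW ≈ 42.9 mm; rainfall ≈ 14.6 mm

Precipitable water is the column-integrated vapour mass per unit area: PW = (1/g) Σ q̄ Δp, with q in kg/kg and Δp in Pa (1 kg/m² of water = 1 mm).
Layer 1000–850 hPa: Δp = 150 hPa = 15000 Pa, q̄ = 0.014 kg/kg → 0.014 × 15000 / 9.8 = 21.43 mm
Layer 850–760 hPa: Δp = 90 hPa = 9000 Pa, q̄ = 0.0078 kg/kg → 0.0078 × 9000 / 9.8 = 7.16 mm
Layer 760–350 hPa: Δp = 410 hPa = 41000 Pa, q̄ = 0.0031 kg/kg → 0.0031 × 41000 / 9.8 = 12.97 mm
Layer 350–250 hPa: Δp = 100 hPa = 10000 Pa, q̄ = 0.0013 kg/kg → 0.0013 × 10000 / 9.8 = 1.33 mm
PW = 21.43 + 7.16 + 12.97 + 1.33 = 42.89 ≈ 42.9 mm.
Rainfall = ε × PW = 0.34 × 42.9 = 14.6 mm.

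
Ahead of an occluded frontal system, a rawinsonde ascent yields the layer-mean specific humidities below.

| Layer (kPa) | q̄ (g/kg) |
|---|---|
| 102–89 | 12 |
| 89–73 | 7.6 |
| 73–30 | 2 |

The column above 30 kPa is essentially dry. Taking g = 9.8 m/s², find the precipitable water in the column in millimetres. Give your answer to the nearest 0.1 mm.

Precipitable water is the column-integrated vapour mass per unit area: PW = (1/g) Σ q̄ Δp, with q in kg/kg and Δp in Pa (1 kg/m² of water = 1 mm).
Layer 102–89 kPa: Δp = 130 hPa = 13000 Pa, q̄ = 0.012 kg/kg → 0.012 × 13000 / 9.8 = 15.92 mm
Layer 89–73 kPa: Δp = 160 hPa = 16000 Pa, q̄ = 0.0076 kg/kg → 0.0076 × 16000 / 9.8 = 12.41 mm
Layer 73–30 kPa: Δp = 430 hPa = 43000 Pa, q̄ = 0.002 kg/kg → 0.002 × 43000 / 9.8 = 8.78 mm
PW = 15.92 + 12.41 + 8.78 = 37.11 ≈ 37.1 mm.

PW ≈ 37.1 mm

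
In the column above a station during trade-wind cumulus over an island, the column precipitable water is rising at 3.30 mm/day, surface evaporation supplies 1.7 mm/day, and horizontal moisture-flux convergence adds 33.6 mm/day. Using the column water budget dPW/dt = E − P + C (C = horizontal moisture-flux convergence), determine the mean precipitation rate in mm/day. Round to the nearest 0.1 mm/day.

P ≈ 32.0 mm/day

dPW/dt = +3.30 mm/day.
P = E + C − dPW/dt = 1.7 + (33.6) − (+3.30) = 32.0 mm/day.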